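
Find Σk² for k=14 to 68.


Σₖ₌14^68 k² = Σₖ₌₁^68 k² − Σₖ₌₁^13 k²
= 68·69·137/6 − 13·14·27/6
= 107134 − 819 = 106315

Σk² = 106315


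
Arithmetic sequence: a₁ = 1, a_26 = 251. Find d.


d = (aₙ - a₁)/(n-1)
= (251 - 1)/(26-1)
= 250/25 = 10

d = 10


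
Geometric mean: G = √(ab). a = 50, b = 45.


GM = √(50×45) = √2250 = 47.4342

GM = 47.4342


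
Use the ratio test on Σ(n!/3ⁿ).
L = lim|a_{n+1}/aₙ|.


aₙ = n!/3^n
a_{n+1}/aₙ = (n+1)!/3^(n+1) × 3^n/n!
= (n+1)/3
L = lim(n→∞) (n+1)/3 = ∞
L > 1 → series DIVERGES

Diverges (ratio test: L = ∞ > 1)


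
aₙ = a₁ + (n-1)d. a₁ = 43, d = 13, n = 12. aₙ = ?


aₙ = a₁ + (n-1)d
= 43 + (12-1)×13
= 43 + 143
= 186

a_12 = 186


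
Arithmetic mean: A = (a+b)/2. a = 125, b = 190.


AM = (125 + 190)/2 = 315/2 = 157.5

AM = 157.5


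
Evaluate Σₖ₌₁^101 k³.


n(n+1)/2 = 101×102/2 = 5151
Σk³ = 5151² = 26532801

Σk³ = 26532801


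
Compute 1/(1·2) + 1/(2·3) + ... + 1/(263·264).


1/(k(k+1)) = 1/k - 1/(k+1) (partial fractions)
Telescoping: Σ = 1 - 1/264 = 263/264

Sum = 263/264


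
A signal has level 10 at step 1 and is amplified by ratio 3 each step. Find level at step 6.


aₙ = a₁·r^(n-1)
= 10×3^5
= 10×243
= 2430

a_6 = 2430


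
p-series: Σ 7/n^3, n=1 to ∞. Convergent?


p-series test: Σ c/n^p converges if p > 1, diverges if p ≤ 1 (constant c > 0 doesn't affect convergence).
p = 3
3 > 1 → CONVERGES

Converges (p = 3 > 1)


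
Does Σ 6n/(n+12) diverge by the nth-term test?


lim(n→∞) 6n/(n+12) = 6/1 = 6  (divide numerator and denominator by n)
lim aₙ = 6 ≠ 0 → series DIVERGES

Diverges (lim aₙ = 6 ≠ 0)


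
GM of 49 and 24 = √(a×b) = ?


GM = √(49×24) = √1176 = 34.2929

GM = 34.2929


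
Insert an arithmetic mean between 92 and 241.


AM = (92 + 241)/2 = 333/2 = 166.5

AM = 166.5


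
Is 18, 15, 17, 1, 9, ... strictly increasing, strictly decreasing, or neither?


Differences: -3, 2, -16, 8
Difference at position 2 is +2 (> 0) but position 1 is -3 (< 0) — sequence both rises and falls
→ NOT monotonic

Not monotonic


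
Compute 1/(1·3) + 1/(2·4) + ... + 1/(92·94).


1/(k(k+2)) = (1/2)·(1/k - 1/(k+2)) (partial fractions)
Telescoping: Σ = (1/2)·(1 + 1/2 - 1/93 - 1/94) = 6463/8742

Sum = 6463/8742


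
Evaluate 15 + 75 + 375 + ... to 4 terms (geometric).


Sₙ = 15×(5^4 - 1)/(5 - 1)
= 15×(625 - 1)/4
= 15×624/4
= 2340

S_4 = 2340


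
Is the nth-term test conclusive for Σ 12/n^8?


lim(n→∞) 12/n^8 = 0
lim aₙ = 0 → nth-term test is INCONCLUSIVE
(Need other tests; this is actually a convergent p-series with p=8 > 1)

Inconclusive (lim aₙ = 0; need another test)


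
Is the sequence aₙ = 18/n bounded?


a₁ = 18, a₂ = 18/2, a₃ = 18/3, ...
0 < aₙ ≤ 18 for all n ≥ 1
Lower bound: 0, Upper bound: 18
The sequence IS bounded

Bounded (0 < aₙ ≤ 18)


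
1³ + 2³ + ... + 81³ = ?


n(n+1)/2 = 81×82/2 = 3321
Σk³ = 3321² = 11029041

Σk³ = 11029041


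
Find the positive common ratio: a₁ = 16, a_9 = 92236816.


r^(n-1) = aₙ/a₁
r^8 = 92236816/16 = 5764801
r = 5764801^(1/8)
= ±7; taking r > 0 gives r = 7

r = 7


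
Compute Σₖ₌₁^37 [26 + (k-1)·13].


aₙ = 26 + (37-1)×13 = 494
Sₙ = n(a₁+aₙ)/2 = 37×(26+494)/2
= 37×520/2 = 9620

S_37 = 9620


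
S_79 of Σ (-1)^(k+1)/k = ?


S = 1 - 1/2 + 1/3 - 1/4 + 1/5 - 1/6 + 1/7 - 1/8 ± ...
= 0.6994
(Full series converges to +ln(2) ≈ +0.6931)

S_79 = 0.6994


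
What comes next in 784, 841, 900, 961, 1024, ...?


Pattern: perfect squares: n²
Terms: 784, 841, 900, 961, 1024
Next term = 1089

Next term = 1089


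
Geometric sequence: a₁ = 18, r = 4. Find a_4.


aₙ = a₁·r^(n-1)
= 18×4^3
= 18×64
= 1152

a_4 = 1152


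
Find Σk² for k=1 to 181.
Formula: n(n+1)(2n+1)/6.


n = 181
n(n+1)(2n+1)/6 = 181×182×363/6
= 11957946/6 = 1992991

Σk² = 1992991


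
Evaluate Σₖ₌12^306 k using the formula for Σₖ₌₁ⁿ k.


Σₖ₌12^306 k = Σₖ₌₁^306 k − Σₖ₌₁^11 k
= 306·307/2 − 11·12/2
= 46971 − 66 = 46905

Σk = 46905


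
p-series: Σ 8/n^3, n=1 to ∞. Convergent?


p-series test: Σ c/n^p converges if p > 1, diverges if p ≤ 1 (constant c > 0 doesn't affect convergence).
p = 3
3 > 1 → CONVERGES

Converges (p = 3 > 1)


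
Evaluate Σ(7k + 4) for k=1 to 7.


Σ(7k+4) = 7·Σk + 4·n
= 7·28 + 4·7
= 196 + 28 = 224

Σ = 224


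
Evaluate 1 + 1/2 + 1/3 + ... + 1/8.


H_8 = 1/1 + 1/2 + 1/3 + 1/4 + 1/5 + 1/6 + 1/7 + 1/8
= 761/280
≈ 2.7179

H_8 = 761/280 ≈ 2.7179


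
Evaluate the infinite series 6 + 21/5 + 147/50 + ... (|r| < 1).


S∞ = a₁/(1-r) = 6/(1 - 7/10)
= 6/(3/10)
= 20

S∞ = 20


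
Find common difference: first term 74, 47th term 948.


d = (aₙ - a₁)/(n-1)
= (948 - 74)/(47-1)
= 874/46 = 19

d = 19


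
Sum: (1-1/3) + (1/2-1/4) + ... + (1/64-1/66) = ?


Telescoping with gap 2: two head and two tail terms survive.
= (1 + 1/2) - (1/65 + 1/66)
= 3/2 - 1/65 - 1/66 = 3152/2145

Sum = 3152/2145


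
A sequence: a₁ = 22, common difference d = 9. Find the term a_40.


aₙ = a₁ + (n-1)d
= 22 + (40-1)×9
= 22 + 351
= 373

a_40 = 373


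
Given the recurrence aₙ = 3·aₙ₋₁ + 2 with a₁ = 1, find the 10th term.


Computing step by step:
a_1 = 1
a_2 = 5
a_3 = 17
a_4 = 53
a_5 = 161
a_6 = 485
a_7 = 1457
a_8 = 4373
a_9 = 13121
a_10 = 39365


a_10 = 39365


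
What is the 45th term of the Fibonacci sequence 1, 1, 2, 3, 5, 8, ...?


Fibonacci sequence: 1, 1, 2, 3, 5, 8, 13, 21, 34, 55, 89, ...
F(45) = 1134903170

F(45) = 1134903170


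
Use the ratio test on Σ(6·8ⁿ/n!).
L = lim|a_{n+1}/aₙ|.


aₙ = 6·8^n/n!
a_{n+1}/aₙ = 8^(n+1)/(n+1)! × n!/8^n  (constant 6 cancels)
= 8/(n+1)
L = lim(n→∞) 8/(n+1) = 0
L < 1 → series CONVERGES

Converges (ratio test: L = 0 < 1)


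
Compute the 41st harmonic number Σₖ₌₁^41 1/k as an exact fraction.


H_41 = 1/1 + 1/2 + 1/3 + ... + 1/41
= 85691034670497533/19914562703599200
≈ 4.3029

H_41 = 85691034670497533/19914562703599200 ≈ 4.3029


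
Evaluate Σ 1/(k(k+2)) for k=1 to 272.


1/(k(k+2)) = (1/2)·(1/k - 1/(k+2)) (partial fractions)
Telescoping: Σ = (1/2)·(1 + 1/2 - 1/273 - 1/274) = 27914/37401

Sum = 27914/37401


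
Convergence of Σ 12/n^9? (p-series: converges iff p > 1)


p-series test: Σ c/n^p converges if p > 1, diverges if p ≤ 1 (constant c > 0 doesn't affect convergence).
p = 9
9 > 1 → CONVERGES

Converges (p = 9 > 1)


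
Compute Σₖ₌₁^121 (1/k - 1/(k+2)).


Telescoping with gap 2: two head and two tail terms survive.
= (1 + 1/2) - (1/122 + 1/123)
= 3/2 - 1/122 - 1/123 = 11132/7503

Sum = 11132/7503


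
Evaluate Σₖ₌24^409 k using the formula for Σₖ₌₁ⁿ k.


Σₖ₌24^409 k = Σₖ₌₁^409 k − Σₖ₌₁^23 k
= 409·410/2 − 23·24/2
= 83845 − 276 = 83569

Σk = 83569


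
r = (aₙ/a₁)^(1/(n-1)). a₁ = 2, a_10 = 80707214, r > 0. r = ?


r^(n-1) = aₙ/a₁
r^9 = 80707214/2 = 40353607
r = 40353607^(1/9)
= 7

r = 7


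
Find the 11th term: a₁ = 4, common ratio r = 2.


aₙ = a₁·r^(n-1)
= 4×2^10
= 4×1024
= 4096

a_11 = 4096


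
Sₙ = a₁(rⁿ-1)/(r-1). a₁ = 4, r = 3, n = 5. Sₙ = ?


Sₙ = 4×(3^5 - 1)/(3 - 1)
= 4×(243 - 1)/2
= 4×242/2
= 484

S_5 = 484


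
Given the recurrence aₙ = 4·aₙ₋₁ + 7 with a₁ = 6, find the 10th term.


Computing step by step:
a_1 = 6
a_2 = 31
a_3 = 131
a_4 = 531
a_5 = 2131
a_6 = 8531
a_7 = 34131
a_8 = 136531
a_9 = 546131
a_10 = 2184531


a_10 = 2184531


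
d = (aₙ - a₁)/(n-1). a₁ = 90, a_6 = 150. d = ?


d = (aₙ - a₁)/(n-1)
= (150 - 90)/(6-1)
= 60/5 = 12

d = 12


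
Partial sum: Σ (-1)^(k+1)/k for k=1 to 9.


S = 1 - 1/2 + 1/3 - 1/4 + 1/5 - 1/6 + 1/7 - 1/8 ± ...
= 0.7456
(Full series converges to +ln(2) ≈ +0.6931)

S_9 = 0.7456


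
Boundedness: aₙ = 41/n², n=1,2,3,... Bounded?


a₁ = 41, a₂ = 41/4, a₃ = 41/9, ...
0 < aₙ ≤ 41 for all n ≥ 1
The sequence IS bounded

Bounded (0 < aₙ ≤ 41)


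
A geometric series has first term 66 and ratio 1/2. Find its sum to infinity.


S∞ = a₁/(1-r) = 66/(1 - 1/2)
= 66/(1/2)
= 132

S∞ = 132


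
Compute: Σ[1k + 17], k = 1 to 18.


Σ(1k+17) = 1·Σk + 17·n
= 1·171 + 17·18
= 171 + 306 = 477

Σ = 477


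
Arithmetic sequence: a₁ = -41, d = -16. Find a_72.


aₙ = a₁ + (n-1)d
= -41 + (72-1)×-16
= -41 - 1136
= -1177

a_72 = -1177


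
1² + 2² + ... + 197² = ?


n = 197
n(n+1)(2n+1)/6 = 197×198×395/6
= 15407370/6 = 2567895

Σk² = 2567895


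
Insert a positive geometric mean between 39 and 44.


GM = √(39×44) = √1716 = 41.4246

GM = 41.4246


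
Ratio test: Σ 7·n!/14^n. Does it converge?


aₙ = 7·n!/14^n
a_{n+1}/aₙ = (n+1)!/14^(n+1) × 14^n/n!  (constant 7 cancels)
= (n+1)/14
L = lim(n→∞) (n+1)/14 = ∞
L > 1 → series DIVERGES

Diverges (ratio test: L = ∞ > 1)


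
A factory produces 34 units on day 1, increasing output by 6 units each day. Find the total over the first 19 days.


aₙ = 34 + (19-1)×6 = 142
Sₙ = n(a₁+aₙ)/2 = 19×(34+142)/2
= 19×176/2 = 1672

S_19 = 1672


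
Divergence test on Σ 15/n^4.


lim(n→∞) 15/n^4 = 0
lim aₙ = 0 → nth-term test is INCONCLUSIVE
(Need other tests; this is actually a convergent p-series with p=4 > 1)

Inconclusive (lim aₙ = 0; need another test)


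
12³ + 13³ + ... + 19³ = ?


Σₖ₌12^19 k³ = [19·20/2]² − [11·12/2]²
= 36100 − 4356 = 31744

Σk³ = 31744


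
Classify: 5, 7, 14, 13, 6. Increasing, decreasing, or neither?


Differences: 2, 7, -1, -7
Difference at position 1 is +2 (> 0) but position 3 is -1 (< 0) — sequence both rises and falls
→ NOT monotonic

Not monotonic


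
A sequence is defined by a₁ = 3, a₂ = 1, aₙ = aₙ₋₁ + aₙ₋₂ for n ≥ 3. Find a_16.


Computing iteratively: 3, 1, 4, 5, 9, 14, 23, 37, 60, 97, 157, 254, ...
a_16 = 1741

a_16 = 1741


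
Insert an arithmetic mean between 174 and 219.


AM = (174 + 219)/2 = 393/2 = 196.5

AM = 196.5


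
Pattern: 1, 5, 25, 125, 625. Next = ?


Pattern: geometric (r=5)
Terms: 1, 5, 25, 125, 625
Next term = 3125

Next term = 3125


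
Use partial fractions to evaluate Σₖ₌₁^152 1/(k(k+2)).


1/(k(k+2)) = (1/2)·(1/k - 1/(k+2)) (partial fractions)
Telescoping: Σ = (1/2)·(1 + 1/2 - 1/153 - 1/154) = 8759/11781

Sum = 8759/11781


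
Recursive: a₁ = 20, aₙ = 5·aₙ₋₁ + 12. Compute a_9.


Computing step by step:
a_1 = 20
a_2 = 112
a_3 = 572
a_4 = 2872
a_5 = 14372
a_6 = 71872
a_7 = 359372
a_8 = 1796872
a_9 = 8984372


a_9 = 8984372


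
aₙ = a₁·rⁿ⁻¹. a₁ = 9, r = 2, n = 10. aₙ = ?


aₙ = a₁·r^(n-1)
= 9×2^9
= 9×512
= 4608

a_10 = 4608


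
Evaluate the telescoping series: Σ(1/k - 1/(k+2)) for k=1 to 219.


Telescoping with gap 2: two head and two tail terms survive.
= (1 + 1/2) - (1/220 + 1/221)
= 3/2 - 1/220 - 1/221 = 72489/48620

Sum = 72489/48620


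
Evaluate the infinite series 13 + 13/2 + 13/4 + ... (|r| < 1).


S∞ = a₁/(1-r) = 13/(1 - 1/2)
= 13/(1/2)
= 26

S∞ = 26


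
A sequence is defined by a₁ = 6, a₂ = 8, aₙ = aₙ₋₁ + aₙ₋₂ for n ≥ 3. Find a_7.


Computing iteratively: 6, 8, 14, 22, 36, 58, 94
a_7 = 94

a_7 = 94


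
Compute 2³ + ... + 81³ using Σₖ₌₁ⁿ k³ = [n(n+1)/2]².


Σₖ₌2^81 k³ = [81·82/2]² − [1·2/2]²
= 11029041 − 1 = 11029040

Σk³ = 11029040


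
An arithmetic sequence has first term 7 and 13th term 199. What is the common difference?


d = (aₙ - a₁)/(n-1)
= (199 - 7)/(13-1)
= 192/12 = 16

d = 16


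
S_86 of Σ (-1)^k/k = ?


S = -1 + 1/2 - 1/3 + 1/4 - 1/5 + 1/6 - 1/7 + 1/8 ± ...
= -0.6874
(Full series converges to -ln(2) ≈ -0.6931)

S_86 = -0.6874


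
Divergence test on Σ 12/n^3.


lim(n→∞) 12/n^3 = 0
lim aₙ = 0 → nth-term test is INCONCLUSIVE
(Need other tests; this is actually a convergent p-series with p=3 > 1)

Inconclusive (lim aₙ = 0; need another test)


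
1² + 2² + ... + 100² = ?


n = 100
n(n+1)(2n+1)/6 = 100×101×201/6
= 2030100/6 = 338350

Σk² = 338350


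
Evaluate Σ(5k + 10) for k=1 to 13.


Σ(5k+10) = 5·Σk + 10·n
= 5·91 + 10·13
= 455 + 130 = 585

Σ = 585


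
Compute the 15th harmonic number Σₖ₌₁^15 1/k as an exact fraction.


H_15 = 1/1 + 1/2 + 1/3 + ... + 1/15
= 1195757/360360
≈ 3.3182

H_15 = 1195757/360360 ≈ 3.3182


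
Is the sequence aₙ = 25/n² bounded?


a₁ = 25, a₂ = 25/4, a₃ = 25/9, ...
0 < aₙ ≤ 25 for all n ≥ 1
The sequence IS bounded

Bounded (0 < aₙ ≤ 25)


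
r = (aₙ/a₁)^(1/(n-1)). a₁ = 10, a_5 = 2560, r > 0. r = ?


r^(n-1) = aₙ/a₁
r^4 = 2560/10 = 256
r = 256^(1/4)
= ±4; taking r > 0 gives r = 4

r = 4


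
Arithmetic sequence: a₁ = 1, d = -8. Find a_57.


aₙ = a₁ + (n-1)d
= 1 + (57-1)×-8
= 1 - 448
= -447

a_57 = -447


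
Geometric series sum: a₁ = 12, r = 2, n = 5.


Sₙ = 12×(2^5 - 1)/(2 - 1)
= 12×(32 - 1)/1
= 12×31/1
= 372

S_5 = 372


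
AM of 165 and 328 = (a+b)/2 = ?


AM = (165 + 328)/2 = 493/2 = 246.5

AM = 246.5


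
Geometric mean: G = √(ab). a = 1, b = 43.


GM = √(1×43) = √43 = 6.5574

GM = 6.5574


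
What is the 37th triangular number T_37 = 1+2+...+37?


n(n+1)/2 = 37×38/2 = 1406/2 = 703

Σk = 703


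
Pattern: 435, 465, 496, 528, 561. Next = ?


Pattern: triangular numbers: n(n+1)/2
Terms: 435, 465, 496, 528, 561
Next term = 595

Next term = 595


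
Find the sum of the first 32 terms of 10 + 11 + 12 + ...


aₙ = 10 + (32-1)×1 = 41
Sₙ = n(a₁+aₙ)/2 = 32×(10+41)/2
= 32×51/2 = 816

S_32 = 816


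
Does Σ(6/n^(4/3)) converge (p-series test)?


p-series test: Σ c/n^p converges if p > 1, diverges if p ≤ 1 (constant c > 0 doesn't affect convergence).
p = 4/3
4/3 > 1 → CONVERGES

Converges (p = 4/3 > 1)


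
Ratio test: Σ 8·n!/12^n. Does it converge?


aₙ = 8·n!/12^n
a_{n+1}/aₙ = (n+1)!/12^(n+1) × 12^n/n!  (constant 8 cancels)
= (n+1)/12
L = lim(n→∞) (n+1)/12 = ∞
L > 1 → series DIVERGES

Diverges (ratio test: L = ∞ > 1)


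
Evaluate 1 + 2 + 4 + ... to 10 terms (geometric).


Sₙ = 1×(2^10 - 1)/(2 - 1)
= 1×(1024 - 1)/1
= 1×1023/1
= 1023

S_10 = 1023


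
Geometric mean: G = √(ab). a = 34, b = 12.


GM = √(34×12) = √408 = 20.199

GM = 20.199


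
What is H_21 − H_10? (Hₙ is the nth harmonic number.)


Σₖ₌11^21 1/k = 1/11 + 1/12 + 1/13 + ... + 1/21
= 166770367/232792560
≈ 0.7164

Sum = 166770367/232792560 ≈ 0.7164


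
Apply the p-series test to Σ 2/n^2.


p-series test: Σ c/n^p converges if p > 1, diverges if p ≤ 1 (constant c > 0 doesn't affect convergence).
p = 2
2 > 1 → CONVERGES

Converges (p = 2 > 1)


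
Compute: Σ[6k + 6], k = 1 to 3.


Σ(6k+6) = 6·Σk + 6·n
= 6·6 + 6·3
= 36 + 18 = 54

Σ = 54


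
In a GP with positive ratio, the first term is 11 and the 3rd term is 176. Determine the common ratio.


r^(n-1) = aₙ/a₁
r^2 = 176/11 = 16
r = 16^(1/2)
= ±4; taking r > 0 gives r = 4

r = 4


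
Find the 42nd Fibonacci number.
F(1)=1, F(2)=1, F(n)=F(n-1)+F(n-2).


Fibonacci sequence: 1, 1, 2, 3, 5, 8, 13, 21, 34, 55, 89, ...
F(42) = 267914296

F(42) = 267914296


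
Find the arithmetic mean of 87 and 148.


AM = (87 + 148)/2 = 235/2 = 117.5

AM = 117.5


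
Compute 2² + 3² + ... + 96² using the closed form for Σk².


Σₖ₌2^96 k² = Σₖ₌₁^96 k² − Σₖ₌₁^1 k²
= 96·97·193/6 − 1·2·3/6
= 299536 − 1 = 299535

Σk² = 299535


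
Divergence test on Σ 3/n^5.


lim(n→∞) 3/n^5 = 0
lim aₙ = 0 → nth-term test is INCONCLUSIVE
(Need other tests; this is actually a convergent p-series with p=5 > 1)

Inconclusive (lim aₙ = 0; need another test)


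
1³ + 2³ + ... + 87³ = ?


n(n+1)/2 = 87×88/2 = 3828
Σk³ = 3828² = 14653584

Σk³ = 14653584


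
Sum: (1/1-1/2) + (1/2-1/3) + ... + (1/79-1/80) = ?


Telescoping: adjacent terms cancel.
= 1/1 - 1/80
= 1 - 1/80 = 79/80

Sum = 79/80


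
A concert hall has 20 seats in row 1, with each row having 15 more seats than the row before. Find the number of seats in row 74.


aₙ = a₁ + (n-1)d
= 20 + (74-1)×15
= 20 + 1095
= 1115

a_74 = 1115


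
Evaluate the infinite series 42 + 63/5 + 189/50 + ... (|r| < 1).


S∞ = a₁/(1-r) = 42/(1 - 3/10)
= 42/(7/10)
= 60

S∞ = 60


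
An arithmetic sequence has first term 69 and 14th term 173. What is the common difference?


d = (aₙ - a₁)/(n-1)
= (173 - 69)/(14-1)
= 104/13 = 8

d = 8


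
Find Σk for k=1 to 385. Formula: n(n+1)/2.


n(n+1)/2 = 385×386/2 = 148610/2 = 74305

Σk = 74305


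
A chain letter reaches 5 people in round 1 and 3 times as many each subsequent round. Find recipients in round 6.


aₙ = a₁·r^(n-1)
= 5×3^5
= 5×243
= 1215

a_6 = 1215


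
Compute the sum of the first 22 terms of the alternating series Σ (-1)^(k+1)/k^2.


S = 1 - 1/4 + 1/9 - 1/16 + 1/25 - 1/36 + 1/49 - 1/64 ± ...
= 0.8215
(Full series converges to +π²/12 ≈ +0.8225)

S_22 = 0.8215


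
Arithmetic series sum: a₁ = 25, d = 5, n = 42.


aₙ = 25 + (42-1)×5 = 230
Sₙ = n(a₁+aₙ)/2 = 42×(25+230)/2
= 42×255/2 = 5355

S_42 = 5355


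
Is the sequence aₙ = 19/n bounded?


a₁ = 19, a₂ = 19/2, a₃ = 19/3, ...
0 < aₙ ≤ 19 for all n ≥ 1
Lower bound: 0, Upper bound: 19
The sequence IS bounded

Bounded (0 < aₙ ≤ 19)


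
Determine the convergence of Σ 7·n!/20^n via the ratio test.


aₙ = 7·n!/20^n
a_{n+1}/aₙ = (n+1)!/20^(n+1) × 20^n/n!  (constant 7 cancels)
= (n+1)/20
L = lim(n→∞) (n+1)/20 = ∞
L > 1 → series DIVERGES

Diverges (ratio test: L = ∞ > 1)


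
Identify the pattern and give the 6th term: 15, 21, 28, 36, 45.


Pattern: triangular numbers: n(n+1)/2
Terms: 15, 21, 28, 36, 45
Next term = 55

Next term = 55


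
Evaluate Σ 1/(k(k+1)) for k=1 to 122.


1/(k(k+1)) = 1/k - 1/(k+1) (partial fractions)
Telescoping: Σ = 1 - 1/123 = 122/123

Sum = 122/123


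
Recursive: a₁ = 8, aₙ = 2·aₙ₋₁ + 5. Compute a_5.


Computing step by step:
a_1 = 8
a_2 = 21
a_3 = 47
a_4 = 99
a_5 = 203


a_5 = 203


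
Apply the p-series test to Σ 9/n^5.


p-series test: Σ c/n^p converges if p > 1, diverges if p ≤ 1 (constant c > 0 doesn't affect convergence).
p = 5
5 > 1 → CONVERGES

Converges (p = 5 > 1)


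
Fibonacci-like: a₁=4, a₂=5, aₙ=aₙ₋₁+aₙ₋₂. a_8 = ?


Computing iteratively: 4, 5, 9, 14, 23, 37, 60, 97
a_8 = 97

a_8 = 97


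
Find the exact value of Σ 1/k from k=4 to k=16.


Σₖ₌4^16 1/k = 1/4 + 1/5 + 1/6 + ... + 1/16
= 1115239/720720
≈ 1.5474

Sum = 1115239/720720 ≈ 1.5474


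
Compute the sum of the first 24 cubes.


n(n+1)/2 = 24×25/2 = 300
Σk³ = 300² = 90000

Σk³ = 90000


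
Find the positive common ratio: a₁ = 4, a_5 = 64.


r^(n-1) = aₙ/a₁
r^4 = 64/4 = 16
r = 16^(1/4)
= ±2; taking r > 0 gives r = 2

r = 2


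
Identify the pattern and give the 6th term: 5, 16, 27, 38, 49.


Pattern: arithmetic (d=11)
Terms: 5, 16, 27, 38, 49
Next term = 60

Next term = 60


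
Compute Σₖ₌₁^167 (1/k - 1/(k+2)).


Telescoping with gap 2: two head and two tail terms survive.
= (1 + 1/2) - (1/168 + 1/169)
= 3/2 - 1/168 - 1/169 = 42251/28392

Sum = 42251/28392


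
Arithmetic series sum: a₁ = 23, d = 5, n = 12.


aₙ = 23 + (12-1)×5 = 78
Sₙ = n(a₁+aₙ)/2 = 12×(23+78)/2
= 12×101/2 = 606

S_12 = 606


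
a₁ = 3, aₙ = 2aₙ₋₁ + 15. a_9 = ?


Computing step by step:
a_1 = 3
a_2 = 21
a_3 = 57
a_4 = 129
a_5 = 273
a_6 = 561
a_7 = 1137
a_8 = 2289
a_9 = 4593


a_9 = 4593


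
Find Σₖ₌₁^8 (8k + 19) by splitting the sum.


Σ(8k+19) = 8·Σk + 19·n
= 8·36 + 19·8
= 288 + 152 = 440

Σ = 440


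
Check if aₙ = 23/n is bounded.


a₁ = 23, a₂ = 23/2, a₃ = 23/3, ...
0 < aₙ ≤ 23 for all n ≥ 1
Lower bound: 0, Upper bound: 23
The sequence IS bounded

Bounded (0 < aₙ ≤ 23)


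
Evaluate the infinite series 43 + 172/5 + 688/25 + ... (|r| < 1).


S∞ = a₁/(1-r) = 43/(1 - 4/5)
= 43/(1/5)
= 215

S∞ = 215


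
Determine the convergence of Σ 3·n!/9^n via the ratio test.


aₙ = 3·n!/9^n
a_{n+1}/aₙ = (n+1)!/9^(n+1) × 9^n/n!  (constant 3 cancels)
= (n+1)/9
L = lim(n→∞) (n+1)/9 = ∞
L > 1 → series DIVERGES

Diverges (ratio test: L = ∞ > 1)


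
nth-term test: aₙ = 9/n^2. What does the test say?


lim(n→∞) 9/n^2 = 0
lim aₙ = 0 → nth-term test is INCONCLUSIVE
(Need other tests; this is actually a convergent p-series with p=2 > 1)

Inconclusive (lim aₙ = 0; need another test)


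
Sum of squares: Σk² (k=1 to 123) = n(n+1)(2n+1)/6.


n = 123
n(n+1)(2n+1)/6 = 123×124×247/6
= 3767244/6 = 627874

Σk² = 627874


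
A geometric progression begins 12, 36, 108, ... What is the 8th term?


aₙ = a₁·r^(n-1)
= 12×3^7
= 12×2187
= 26244

a_8 = 26244


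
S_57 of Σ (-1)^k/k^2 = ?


S = -1 + 1/4 - 1/9 + 1/16 - 1/25 + 1/36 - 1/49 + 1/64 ± ...
= -0.8226
(Full series converges to -π²/12 ≈ -0.8225)

S_57 = -0.8226


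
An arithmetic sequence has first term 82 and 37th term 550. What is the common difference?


d = (aₙ - a₁)/(n-1)
= (550 - 82)/(37-1)
= 468/36 = 13

d = 13


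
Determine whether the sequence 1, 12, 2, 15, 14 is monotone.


Differences: 11, -10, 13, -1
Difference at position 1 is +11 (> 0) but position 2 is -10 (< 0) — sequence both rises and falls
→ NOT monotonic

Not monotonic


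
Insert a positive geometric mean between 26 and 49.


GM = √(26×49) = √1274 = 35.6931

GM = 35.6931


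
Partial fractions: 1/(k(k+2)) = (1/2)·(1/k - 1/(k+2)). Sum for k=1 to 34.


1/(k(k+2)) = (1/2)·(1/k - 1/(k+2)) (partial fractions)
Telescoping: Σ = (1/2)·(1 + 1/2 - 1/35 - 1/36) = 1819/2520

Sum = 1819/2520


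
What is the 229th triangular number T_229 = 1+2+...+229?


n(n+1)/2 = 229×230/2 = 52670/2 = 26335

Σk = 26335


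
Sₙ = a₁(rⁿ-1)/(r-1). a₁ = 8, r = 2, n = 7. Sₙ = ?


Sₙ = 8×(2^7 - 1)/(2 - 1)
= 8×(128 - 1)/1
= 8×127/1
= 1016

S_7 = 1016


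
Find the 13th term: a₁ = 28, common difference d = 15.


aₙ = a₁ + (n-1)d
= 28 + (13-1)×15
= 28 + 180
= 208

a_13 = 208


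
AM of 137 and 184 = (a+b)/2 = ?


AM = (137 + 184)/2 = 321/2 = 160.5

AM = 160.5


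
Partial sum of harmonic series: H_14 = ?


H_14 = 1/1 + 1/2 + 1/3 + ... + 1/14
= 1171733/360360
≈ 3.2516

H_14 = 1171733/360360 ≈ 3.2516


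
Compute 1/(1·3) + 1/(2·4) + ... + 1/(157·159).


1/(k(k+2)) = (1/2)·(1/k - 1/(k+2)) (partial fractions)
Telescoping: Σ = (1/2)·(1 + 1/2 - 1/158 - 1/159) = 18683/25122

Sum = 18683/25122


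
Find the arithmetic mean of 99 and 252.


AM = (99 + 252)/2 = 351/2 = 175.5

AM = 175.5


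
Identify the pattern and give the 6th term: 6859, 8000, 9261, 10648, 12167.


Pattern: perfect cubes: n³
Terms: 6859, 8000, 9261, 10648, 12167
Next term = 13824

Next term = 13824


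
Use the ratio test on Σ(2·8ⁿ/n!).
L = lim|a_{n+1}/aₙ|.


aₙ = 2·8^n/n!
a_{n+1}/aₙ = 8^(n+1)/(n+1)! × n!/8^n  (constant 2 cancels)
= 8/(n+1)
L = lim(n→∞) 8/(n+1) = 0
L < 1 → series CONVERGES

Converges (ratio test: L = 0 < 1)


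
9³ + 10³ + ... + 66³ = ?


Σₖ₌9^66 k³ = [66·67/2]² − [8·9/2]²
= 4888521 − 1296 = 4887225

Σk³ = 4887225


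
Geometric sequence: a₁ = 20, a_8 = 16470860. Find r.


r^(n-1) = aₙ/a₁
r^7 = 16470860/20 = 823543
r = 823543^(1/7)
= 7

r = 7


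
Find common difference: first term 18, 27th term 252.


d = (aₙ - a₁)/(n-1)
= (252 - 18)/(27-1)
= 234/26 = 9

d = 9


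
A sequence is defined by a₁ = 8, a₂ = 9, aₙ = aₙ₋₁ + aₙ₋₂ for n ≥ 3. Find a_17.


Computing iteratively: 8, 9, 17, 26, 43, 69, 112, 181, 293, 474, 767, 1241, ...
a_17 = 13763

a_17 = 13763


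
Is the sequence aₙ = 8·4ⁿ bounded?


aₙ = 8·4ⁿ → as n→∞, aₙ→∞ (since base 4 > 1)
No finite upper bound exists
The sequence is UNBOUNDED

Unbounded (aₙ → ∞ as n → ∞)


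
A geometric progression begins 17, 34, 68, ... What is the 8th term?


aₙ = a₁·r^(n-1)
= 17×2^7
= 17×128
= 2176

a_8 = 2176


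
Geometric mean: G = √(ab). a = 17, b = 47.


GM = √(17×47) = √799 = 28.2666

GM = 28.2666


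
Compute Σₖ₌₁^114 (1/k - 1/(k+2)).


Telescoping with gap 2: two head and two tail terms survive.
= (1 + 1/2) - (1/115 + 1/116)
= 3/2 - 1/115 - 1/116 = 19779/13340

Sum = 19779/13340


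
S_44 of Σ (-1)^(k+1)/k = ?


S = 1 - 1/2 + 1/3 - 1/4 + 1/5 - 1/6 + 1/7 - 1/8 ± ...
= 0.6819
(Full series converges to +ln(2) ≈ +0.6931)

S_44 = 0.6819


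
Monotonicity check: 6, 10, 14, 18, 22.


Differences: 4, 4, 4, 4
All differences > 0 → strictly INCREASING

Monotonically increasing


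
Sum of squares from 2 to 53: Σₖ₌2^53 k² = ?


Σₖ₌2^53 k² = Σₖ₌₁^53 k² − Σₖ₌₁^1 k²
= 53·54·107/6 − 1·2·3/6
= 51039 − 1 = 51038

Σk² = 51038


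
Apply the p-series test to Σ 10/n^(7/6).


p-series test: Σ c/n^p converges if p > 1, diverges if p ≤ 1 (constant c > 0 doesn't affect convergence).
p = 7/6
7/6 > 1 → CONVERGES

Converges (p = 7/6 > 1)


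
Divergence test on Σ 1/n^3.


lim(n→∞) 1/n^3 = 0
lim aₙ = 0 → nth-term test is INCONCLUSIVE
(Need other tests; this is actually a convergent p-series with p=3 > 1)

Inconclusive (lim aₙ = 0; need another test)


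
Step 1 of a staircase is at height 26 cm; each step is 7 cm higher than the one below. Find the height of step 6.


aₙ = a₁ + (n-1)d
= 26 + (6-1)×7
= 26 + 35
= 61

a_6 = 61


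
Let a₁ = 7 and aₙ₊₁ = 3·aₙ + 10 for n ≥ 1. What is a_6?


Computing step by step:
a_1 = 7
a_2 = 31
a_3 = 103
a_4 = 319
a_5 = 967
a_6 = 2911


a_6 = 2911


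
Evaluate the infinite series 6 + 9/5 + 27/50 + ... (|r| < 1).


S∞ = a₁/(1-r) = 6/(1 - 3/10)
= 6/(7/10)
= 60/7

S∞ = 60/7


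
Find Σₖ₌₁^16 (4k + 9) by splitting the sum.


Σ(4k+9) = 4·Σk + 9·n
= 4·136 + 9·16
= 544 + 144 = 688

Σ = 688


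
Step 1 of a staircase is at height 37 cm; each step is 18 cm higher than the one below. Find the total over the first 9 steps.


aₙ = 37 + (9-1)×18 = 181
Sₙ = n(a₁+aₙ)/2 = 9×(37+181)/2
= 9×218/2 = 981

S_9 = 981


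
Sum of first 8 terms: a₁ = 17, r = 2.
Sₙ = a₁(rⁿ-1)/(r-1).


Sₙ = 17×(2^8 - 1)/(2 - 1)
= 17×(256 - 1)/1
= 17×255/1
= 4335

S_8 = 4335


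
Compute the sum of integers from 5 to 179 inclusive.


Σₖ₌5^179 k = Σₖ₌₁^179 k − Σₖ₌₁^4 k
= 179·180/2 − 4·5/2
= 16110 − 10 = 16100

Σk = 16100


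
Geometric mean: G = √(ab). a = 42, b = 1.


GM = √(42×1) = √42 = 6.4807

GM = 6.4807


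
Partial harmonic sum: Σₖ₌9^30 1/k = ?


Σₖ₌9^30 1/k = 1/9 + 1/10 + 1/11 + ... + 1/30
= 2974550125537/2329089562800
≈ 1.2771

Sum = 2974550125537/2329089562800 ≈ 1.2771


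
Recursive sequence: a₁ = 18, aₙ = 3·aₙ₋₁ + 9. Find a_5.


Computing step by step:
a_1 = 18
a_2 = 63
a_3 = 198
a_4 = 603
a_5 = 1818


a_5 = 1818


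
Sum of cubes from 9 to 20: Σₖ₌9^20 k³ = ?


Σₖ₌9^20 k³ = [20·21/2]² − [8·9/2]²
= 44100 − 1296 = 42804

Σk³ = 42804


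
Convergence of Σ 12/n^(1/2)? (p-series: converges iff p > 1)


p-series test: Σ c/n^p converges if p > 1, diverges if p ≤ 1 (constant c > 0 doesn't affect convergence).
p = 1/2
1/2 ≤ 1 → DIVERGES

Diverges (p = 1/2 ≤ 1)


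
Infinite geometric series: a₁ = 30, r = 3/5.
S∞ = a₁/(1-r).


S∞ = a₁/(1-r) = 30/(1 - 3/5)
= 30/(2/5)
= 75

S∞ = 75


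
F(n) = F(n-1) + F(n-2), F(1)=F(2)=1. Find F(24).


Fibonacci sequence: 1, 1, 2, 3, 5, 8, 13, 21, 34, 55, 89, ...
F(24) = 46368

F(24) = 46368


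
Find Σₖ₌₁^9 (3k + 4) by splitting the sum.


Σ(3k+4) = 3·Σk + 4·n
= 3·45 + 4·9
= 135 + 36 = 171

Σ = 171


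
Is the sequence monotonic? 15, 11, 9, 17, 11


Differences: -4, -2, 8, -6
Difference at position 3 is +8 (> 0) but position 1 is -4 (< 0) — sequence both rises and falls
→ NOT monotonic

Not monotonic


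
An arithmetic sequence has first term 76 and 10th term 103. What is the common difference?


d = (aₙ - a₁)/(n-1)
= (103 - 76)/(10-1)
= 27/9 = 3

d = 3


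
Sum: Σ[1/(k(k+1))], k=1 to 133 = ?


1/(k(k+1)) = 1/k - 1/(k+1) (partial fractions)
Telescoping: Σ = 1 - 1/134 = 133/134

Sum = 133/134


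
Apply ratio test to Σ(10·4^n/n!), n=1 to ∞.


aₙ = 10·4^n/n!
a_{n+1}/aₙ = 4^(n+1)/(n+1)! × n!/4^n  (constant 10 cancels)
= 4/(n+1)
L = lim(n→∞) 4/(n+1) = 0
L < 1 → series CONVERGES

Converges (ratio test: L = 0 < 1)


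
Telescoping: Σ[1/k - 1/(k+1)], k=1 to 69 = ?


Telescoping: adjacent terms cancel.
= 1/1 - 1/70
= 1 - 1/70 = 69/70

Sum = 69/70


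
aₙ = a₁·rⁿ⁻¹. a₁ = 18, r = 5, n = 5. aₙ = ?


aₙ = a₁·r^(n-1)
= 18×5^4
= 18×625
= 11250

a_5 = 11250


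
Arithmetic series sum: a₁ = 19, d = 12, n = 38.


aₙ = 19 + (38-1)×12 = 463
Sₙ = n(a₁+aₙ)/2 = 38×(19+463)/2
= 38×482/2 = 9158

S_38 = 9158


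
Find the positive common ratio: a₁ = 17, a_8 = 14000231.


r^(n-1) = aₙ/a₁
r^7 = 14000231/17 = 823543
r = 823543^(1/7)
= 7

r = 7


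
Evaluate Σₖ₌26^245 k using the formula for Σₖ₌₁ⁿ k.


Σₖ₌26^245 k = Σₖ₌₁^245 k − Σₖ₌₁^25 k
= 245·246/2 − 25·26/2
= 30135 − 325 = 29810

Σk = 29810


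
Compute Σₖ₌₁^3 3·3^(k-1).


Sₙ = 3×(3^3 - 1)/(3 - 1)
= 3×(27 - 1)/2
= 3×26/2
= 39

S_3 = 39


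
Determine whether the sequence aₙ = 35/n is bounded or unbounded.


a₁ = 35, a₂ = 35/2, a₃ = 35/3, ...
0 < aₙ ≤ 35 for all n ≥ 1
Lower bound: 0, Upper bound: 35
The sequence IS bounded

Bounded (0 < aₙ ≤ 35)


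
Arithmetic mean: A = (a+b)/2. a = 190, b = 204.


AM = (190 + 204)/2 = 394/2 = 197

AM = 197


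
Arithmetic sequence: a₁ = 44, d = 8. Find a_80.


aₙ = a₁ + (n-1)d
= 44 + (80-1)×8
= 44 + 632
= 676

a_80 = 676


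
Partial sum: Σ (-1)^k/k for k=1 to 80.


S = -1 + 1/2 - 1/3 + 1/4 - 1/5 + 1/6 - 1/7 + 1/8 ± ...
= -0.6869
(Full series converges to -ln(2) ≈ -0.6931)

S_80 = -0.6869


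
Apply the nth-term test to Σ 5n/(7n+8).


lim(n→∞) 5n/(7n+8) = 5/7 = 5/7  (divide numerator and denominator by n)
lim aₙ = 5/7 ≠ 0 → series DIVERGES

Diverges (lim aₙ = 5/7 ≠ 0)


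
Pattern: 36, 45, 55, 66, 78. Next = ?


Pattern: triangular numbers: n(n+1)/2
Terms: 36, 45, 55, 66, 78
Next term = 91

Next term = 91


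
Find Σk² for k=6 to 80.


Σₖ₌6^80 k² = Σₖ₌₁^80 k² − Σₖ₌₁^5 k²
= 80·81·161/6 − 5·6·11/6
= 173880 − 55 = 173825

Σk² = 173825


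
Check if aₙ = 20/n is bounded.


a₁ = 20, a₂ = 20/2, a₃ = 20/3, ...
0 < aₙ ≤ 20 for all n ≥ 1
Lower bound: 0, Upper bound: 20
The sequence IS bounded

Bounded (0 < aₙ ≤ 20)


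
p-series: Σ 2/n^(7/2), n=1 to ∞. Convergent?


p-series test: Σ c/n^p converges if p > 1, diverges if p ≤ 1 (constant c > 0 doesn't affect convergence).
p = 7/2
7/2 > 1 → CONVERGES

Converges (p = 7/2 > 1)


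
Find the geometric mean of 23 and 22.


GM = √(23×22) = √506 = 22.4944

GM = 22.4944


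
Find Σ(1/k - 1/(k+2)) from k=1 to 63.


Telescoping with gap 2: two head and two tail terms survive.
= (1 + 1/2) - (1/64 + 1/65)
= 3/2 - 1/64 - 1/65 = 6111/4160

Sum = 6111/4160


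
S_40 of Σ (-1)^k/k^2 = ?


S = -1 + 1/4 - 1/9 + 1/16 - 1/25 + 1/36 - 1/49 + 1/64 ± ...
= -0.8222
(Full series converges to -π²/12 ≈ -0.8225)

S_40 = -0.8222


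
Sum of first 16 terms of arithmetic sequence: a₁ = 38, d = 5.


aₙ = 38 + (16-1)×5 = 113
Sₙ = n(a₁+aₙ)/2 = 16×(38+113)/2
= 16×151/2 = 1208

S_16 = 1208


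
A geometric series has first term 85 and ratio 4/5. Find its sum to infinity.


S∞ = a₁/(1-r) = 85/(1 - 4/5)
= 85/(1/5)
= 425

S∞ = 425


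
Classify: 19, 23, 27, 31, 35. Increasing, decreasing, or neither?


Differences: 4, 4, 4, 4
All differences > 0 → strictly INCREASING

Monotonically increasing


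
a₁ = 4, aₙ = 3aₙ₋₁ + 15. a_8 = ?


Computing step by step:
a_1 = 4
a_2 = 27
a_3 = 96
a_4 = 303
a_5 = 924
a_6 = 2787
a_7 = 8376
a_8 = 25143


a_8 = 25143


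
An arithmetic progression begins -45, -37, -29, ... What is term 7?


aₙ = a₁ + (n-1)d
= -45 + (7-1)×8
= -45 + 48
= 3

a_7 = 3


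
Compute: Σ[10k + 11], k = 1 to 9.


Σ(10k+11) = 10·Σk + 11·n
= 10·45 + 11·9
= 450 + 99 = 549

Σ = 549


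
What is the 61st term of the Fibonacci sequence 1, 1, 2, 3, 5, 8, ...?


Fibonacci sequence: 1, 1, 2, 3, 5, 8, 13, 21, 34, 55, 89, ...
F(61) = 2504730781961

F(61) = 2504730781961


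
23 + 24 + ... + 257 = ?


Σₖ₌23^257 k = Σₖ₌₁^257 k − Σₖ₌₁^22 k
= 257·258/2 − 22·23/2
= 33153 − 253 = 32900

Σk = 32900


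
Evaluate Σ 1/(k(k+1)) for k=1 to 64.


1/(k(k+1)) = 1/k - 1/(k+1) (partial fractions)
Telescoping: Σ = 1 - 1/65 = 64/65

Sum = 64/65


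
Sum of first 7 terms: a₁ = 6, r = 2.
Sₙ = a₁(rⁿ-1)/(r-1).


Sₙ = 6×(2^7 - 1)/(2 - 1)
= 6×(128 - 1)/1
= 6×127/1
= 762

S_7 = 762


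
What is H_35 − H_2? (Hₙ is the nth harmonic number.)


Σₖ₌3^35 1/k = 1/3 + 1/4 + 1/5 + ... + 1/35
= 34745876421709/13127595717600
≈ 2.6468

Sum = 34745876421709/13127595717600 ≈ 2.6468


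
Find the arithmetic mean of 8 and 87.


AM = (8 + 87)/2 = 95/2 = 47.5

AM = 47.5


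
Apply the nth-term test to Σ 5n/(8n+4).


lim(n→∞) 5n/(8n+4) = 5/8 = 5/8  (divide numerator and denominator by n)
lim aₙ = 5/8 ≠ 0 → series DIVERGES

Diverges (lim aₙ = 5/8 ≠ 0)


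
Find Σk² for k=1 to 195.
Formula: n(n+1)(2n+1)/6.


n = 195
n(n+1)(2n+1)/6 = 195×196×391/6
= 14944020/6 = 2490670

Σk² = 2490670


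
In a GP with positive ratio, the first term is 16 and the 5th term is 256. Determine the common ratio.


r^(n-1) = aₙ/a₁
r^4 = 256/16 = 16
r = 16^(1/4)
= ±2; taking r > 0 gives r = 2

r = 2


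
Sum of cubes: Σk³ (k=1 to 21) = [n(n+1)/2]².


n(n+1)/2 = 21×22/2 = 231
Σk³ = 231² = 53361

Σk³ = 53361


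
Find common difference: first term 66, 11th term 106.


d = (aₙ - a₁)/(n-1)
= (106 - 66)/(11-1)
= 40/10 = 4

d = 4


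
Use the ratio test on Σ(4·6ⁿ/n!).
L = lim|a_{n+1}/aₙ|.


aₙ = 4·6^n/n!
a_{n+1}/aₙ = 6^(n+1)/(n+1)! × n!/6^n  (constant 4 cancels)
= 6/(n+1)
L = lim(n→∞) 6/(n+1) = 0
L < 1 → series CONVERGES

Converges (ratio test: L = 0 < 1)


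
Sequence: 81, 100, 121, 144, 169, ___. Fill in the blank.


Pattern: perfect squares: n²
Terms: 81, 100, 121, 144, 169
Next term = 196

Next term = 196


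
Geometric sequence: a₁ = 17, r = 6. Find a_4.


aₙ = a₁·r^(n-1)
= 17×6^3
= 17×216
= 3672

a_4 = 3672


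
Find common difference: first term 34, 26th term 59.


d = (aₙ - a₁)/(n-1)
= (59 - 34)/(26-1)
= 25/25 = 1

d = 1


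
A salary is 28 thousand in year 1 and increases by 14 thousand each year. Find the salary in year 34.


aₙ = a₁ + (n-1)d
= 28 + (34-1)×14
= 28 + 462
= 490

a_34 = 490


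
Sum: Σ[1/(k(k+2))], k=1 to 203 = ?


1/(k(k+2)) = (1/2)·(1/k - 1/(k+2)) (partial fractions)
Telescoping: Σ = (1/2)·(1 + 1/2 - 1/204 - 1/205) = 62321/83640

Sum = 62321/83640


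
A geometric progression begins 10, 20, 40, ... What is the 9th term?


aₙ = a₁·r^(n-1)
= 10×2^8
= 10×256
= 2560

a_9 = 2560


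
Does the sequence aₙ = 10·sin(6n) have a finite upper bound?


For all n, -1 ≤ sin(6n) ≤ 1, so -10 ≤ 10·sin(6n) ≤ 10
Lower bound: -10, Upper bound: 10
The sequence IS bounded

Bounded (-10 ≤ aₙ ≤ 10)


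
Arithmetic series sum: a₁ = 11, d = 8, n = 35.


aₙ = 11 + (35-1)×8 = 283
Sₙ = n(a₁+aₙ)/2 = 35×(11+283)/2
= 35×294/2 = 5145

S_35 = 5145


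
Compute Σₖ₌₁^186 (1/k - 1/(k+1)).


Telescoping: adjacent terms cancel.
= 1/1 - 1/187
= 1 - 1/187 = 186/187

Sum = 186/187


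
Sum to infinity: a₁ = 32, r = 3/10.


S∞ = a₁/(1-r) = 32/(1 - 3/10)
= 32/(7/10)
= 320/7

S∞ = 320/7


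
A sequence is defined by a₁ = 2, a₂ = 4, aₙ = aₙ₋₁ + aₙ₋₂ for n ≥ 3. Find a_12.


Computing iteratively: 2, 4, 6, 10, 16, 26, 42, 68, 110, 178, 288, 466
a_12 = 466

a_12 = 466


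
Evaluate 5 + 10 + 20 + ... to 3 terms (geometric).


Sₙ = 5×(2^3 - 1)/(2 - 1)
= 5×(8 - 1)/1
= 5×7/1
= 35

S_3 = 35


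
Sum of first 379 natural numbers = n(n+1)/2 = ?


n(n+1)/2 = 379×380/2 = 144020/2 = 72010

Σk = 72010


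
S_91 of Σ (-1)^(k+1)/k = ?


S = 1 - 1/2 + 1/3 - 1/4 + 1/5 - 1/6 + 1/7 - 1/8 ± ...
= 0.6986
(Full series converges to +ln(2) ≈ +0.6931)

S_91 = 0.6986


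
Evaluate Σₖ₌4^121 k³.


Σₖ₌4^121 k³ = [121·122/2]² − [3·4/2]²
= 54479161 − 36 = 54479125

Σk³ = 54479125


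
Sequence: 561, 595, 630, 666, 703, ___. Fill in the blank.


Pattern: triangular numbers: n(n+1)/2
Terms: 561, 595, 630, 666, 703
Next term = 741

Next term = 741


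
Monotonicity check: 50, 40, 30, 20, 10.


Differences: -10, -10, -10, -10
All differences < 0 → strictly DECREASING

Monotonically decreasing


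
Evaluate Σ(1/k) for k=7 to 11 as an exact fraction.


Σₖ₌7^11 1/k = 1/7 + 1/8 + 1/9 + 1/10 + 1/11
= 15797/27720
≈ 0.5699

Sum = 15797/27720 ≈ 0.5699


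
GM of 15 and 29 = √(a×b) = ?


GM = √(15×29) = √435 = 20.8567

GM = 20.8567


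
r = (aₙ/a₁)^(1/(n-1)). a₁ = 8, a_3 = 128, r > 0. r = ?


r^(n-1) = aₙ/a₁
r^2 = 128/8 = 16
r = 16^(1/2)
= ±4; taking r > 0 gives r = 4

r = 4


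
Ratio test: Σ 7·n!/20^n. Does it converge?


aₙ = 7·n!/20^n
a_{n+1}/aₙ = (n+1)!/20^(n+1) × 20^n/n!  (constant 7 cancels)
= (n+1)/20
L = lim(n→∞) (n+1)/20 = ∞
L > 1 → series DIVERGES

Diverges (ratio test: L = ∞ > 1)


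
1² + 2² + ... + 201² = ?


n = 201
n(n+1)(2n+1)/6 = 201×202×403/6
= 16362606/6 = 2727101

Σk² = 2727101


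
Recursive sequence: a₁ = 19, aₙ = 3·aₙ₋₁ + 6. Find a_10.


Computing step by step:
a_1 = 19
a_2 = 63
a_3 = 195
a_4 = 591
a_5 = 1779
a_6 = 5343
a_7 = 16035
a_8 = 48111
a_9 = 144339
a_10 = 433023


a_10 = 433023


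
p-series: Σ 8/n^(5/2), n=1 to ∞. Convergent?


p-series test: Σ c/n^p converges if p > 1, diverges if p ≤ 1 (constant c > 0 doesn't affect convergence).
p = 5/2
5/2 > 1 → CONVERGES

Converges (p = 5/2 > 1)


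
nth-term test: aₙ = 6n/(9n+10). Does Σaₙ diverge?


lim(n→∞) 6n/(9n+10) = 6/9 = 2/3  (divide numerator and denominator by n)
lim aₙ = 2/3 ≠ 0 → series DIVERGES

Diverges (lim aₙ = 2/3 ≠ 0)


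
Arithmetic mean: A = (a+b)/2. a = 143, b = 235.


AM = (143 + 235)/2 = 378/2 = 189

AM = 189


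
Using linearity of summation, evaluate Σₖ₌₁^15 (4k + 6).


Σ(4k+6) = 4·Σk + 6·n
= 4·120 + 6·15
= 480 + 90 = 570

Σ = 570
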